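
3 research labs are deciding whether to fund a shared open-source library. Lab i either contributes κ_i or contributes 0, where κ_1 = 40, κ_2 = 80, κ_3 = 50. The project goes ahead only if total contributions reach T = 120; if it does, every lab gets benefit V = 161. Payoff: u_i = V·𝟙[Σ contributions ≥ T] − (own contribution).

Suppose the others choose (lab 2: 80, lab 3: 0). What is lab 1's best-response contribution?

Others' total = 80. Contributing 40 brings total to 120 ≥ 120: gain V − κ_1 = 121.
Best response: 40.

40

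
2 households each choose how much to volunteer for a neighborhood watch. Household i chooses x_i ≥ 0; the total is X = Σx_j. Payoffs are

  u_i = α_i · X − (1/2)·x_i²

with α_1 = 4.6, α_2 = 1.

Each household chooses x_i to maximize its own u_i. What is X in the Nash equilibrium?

Household i's FOC: ∂u_i/∂x_i = α_i − x_i = 0, so x_i* = α_i.
NE contributions = (4.6, 1); X = 5.6.

5.6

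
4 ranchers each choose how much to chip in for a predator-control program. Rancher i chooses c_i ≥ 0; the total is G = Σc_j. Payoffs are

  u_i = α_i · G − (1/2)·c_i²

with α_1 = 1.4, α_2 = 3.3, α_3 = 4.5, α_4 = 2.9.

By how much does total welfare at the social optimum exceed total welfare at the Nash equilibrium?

167.165

Rancher i's FOC: ∂u_i/∂c_i = α_i − c_i = 0, so c_i* = α_i.
NE contributions = (1.4, 3.3, 4.5, 2.9); G = 12.1.
W^NE = (Σα)·G − ½Σα_i² = 12.1² − ½·41.51 = 125.655.
Planner sets c_i = Σα_j = 12.1 for every i, so G^SO = 4·12.1 = 48.4.
W^SO = (Σα)·G^SO − ½·4·(Σα)² = (4/2)·12.1² = 292.82.
Deadweight loss = W^SO − W^NE = 167.165.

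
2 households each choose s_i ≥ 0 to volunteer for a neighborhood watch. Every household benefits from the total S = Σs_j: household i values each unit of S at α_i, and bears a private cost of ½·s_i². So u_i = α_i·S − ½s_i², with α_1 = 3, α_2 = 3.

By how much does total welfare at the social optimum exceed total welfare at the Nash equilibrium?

9

Household i's FOC: ∂u_i/∂s_i = α_i − s_i = 0, so s_i* = α_i.
NE contributions = (3, 3); S = 6.
W^NE = (Σα)·S − ½Σα_i² = 6² − ½·18 = 27.
Planner sets s_i = Σα_j = 6 for every i, so S^SO = 2·6 = 12.
W^SO = (Σα)·S^SO − ½·2·(Σα)² = (2/2)·6² = 36.
Deadweight loss = W^SO − W^NE = 9.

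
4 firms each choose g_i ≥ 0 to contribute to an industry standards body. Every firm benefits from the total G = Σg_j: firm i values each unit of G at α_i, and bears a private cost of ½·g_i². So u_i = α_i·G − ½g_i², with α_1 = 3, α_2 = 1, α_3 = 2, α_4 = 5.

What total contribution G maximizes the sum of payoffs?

44

Planner FOC: ∂(Σu_j)/∂g_i = (Σα_j) − g_i = 0, so g_i^SO = Σα_j = 11 for every i; G^SO = 44.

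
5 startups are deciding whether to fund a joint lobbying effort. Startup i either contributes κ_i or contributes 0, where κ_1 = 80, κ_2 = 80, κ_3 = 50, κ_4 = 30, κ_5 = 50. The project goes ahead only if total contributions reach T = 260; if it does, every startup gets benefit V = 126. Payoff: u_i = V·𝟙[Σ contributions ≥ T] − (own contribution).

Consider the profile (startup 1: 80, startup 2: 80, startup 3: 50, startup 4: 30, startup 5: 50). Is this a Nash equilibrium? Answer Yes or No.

No

Total = 290 ≥ 260: provided.
Startup 1 (pledges 80, payoff 46): dropping to 0 → total 210, payoff 0. No gain.
Startup 2 (pledges 80, payoff 46): dropping to 0 → total 210, payoff 0. No gain.
Startup 3 (pledges 50, payoff 76): dropping to 0 → total 240, payoff 0. No gain.
Startup 4 (pledges 30, payoff 96): dropping to 0 → total 260, payoff 126. Profitable deviation.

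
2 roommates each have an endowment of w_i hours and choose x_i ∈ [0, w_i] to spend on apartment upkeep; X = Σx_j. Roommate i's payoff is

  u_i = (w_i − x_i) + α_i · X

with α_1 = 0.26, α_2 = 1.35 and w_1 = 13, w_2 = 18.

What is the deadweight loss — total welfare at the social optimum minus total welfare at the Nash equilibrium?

7.93

∂u_i/∂x_i = α_i − 1, so roommate i contributes w_i if α_i > 1, else 0.
α_i > 1 for i ∈ {2}; NE contributions (0, 18), X = 18.
W^NE = Σw_i − X^NE + (Σα_i)·X^NE = 31 + 0.61·18 = 41.98.
Planner: ∂(Σu_j)/∂x_i = Σα_j − 1 = 0.61 > 0, so everyone contributes w_i; X^SO = 31, W^SO = 31 + 0.61·31 = 49.91.
Deadweight loss = 7.93.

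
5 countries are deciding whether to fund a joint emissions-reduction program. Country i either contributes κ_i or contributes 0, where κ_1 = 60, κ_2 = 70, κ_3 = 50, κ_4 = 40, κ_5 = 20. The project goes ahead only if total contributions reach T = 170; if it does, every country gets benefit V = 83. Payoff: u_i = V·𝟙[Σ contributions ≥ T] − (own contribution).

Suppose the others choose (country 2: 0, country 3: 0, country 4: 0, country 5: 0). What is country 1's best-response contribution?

Others' total = 0. Even contributing 60 gives 60 < 170: no benefit either way.
Best response: 0.

0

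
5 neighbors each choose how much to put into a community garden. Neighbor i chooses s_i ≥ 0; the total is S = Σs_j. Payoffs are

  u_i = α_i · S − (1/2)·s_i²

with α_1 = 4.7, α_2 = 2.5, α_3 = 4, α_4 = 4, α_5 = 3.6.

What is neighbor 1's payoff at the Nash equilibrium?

Neighbor i's FOC: ∂u_i/∂s_i = α_i − s_i = 0, so s_i* = α_i.
NE contributions = (4.7, 2.5, 4, 4, 3.6); S = 18.8.
u_1 = α_1·S − ½·(s_1)² = 4.7·18.8 − ½·4.7² = 77.315.

77.315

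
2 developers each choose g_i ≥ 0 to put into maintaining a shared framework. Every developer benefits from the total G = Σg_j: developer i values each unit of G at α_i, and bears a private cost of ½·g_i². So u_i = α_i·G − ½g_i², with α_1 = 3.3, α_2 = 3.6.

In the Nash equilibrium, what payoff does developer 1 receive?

17.325

Developer i's FOC: ∂u_i/∂g_i = α_i − g_i = 0, so g_i* = α_i.
NE contributions = (3.3, 3.6); G = 6.9.
u_1 = α_1·G − ½·(g_1)² = 3.3·6.9 − ½·3.3² = 17.325.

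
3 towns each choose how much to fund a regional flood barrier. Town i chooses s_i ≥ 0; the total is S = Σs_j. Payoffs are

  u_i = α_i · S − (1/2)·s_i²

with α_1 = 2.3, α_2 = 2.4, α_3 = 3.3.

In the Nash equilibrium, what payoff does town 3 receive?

Town i's FOC: ∂u_i/∂s_i = α_i − s_i = 0, so s_i* = α_i.
NE contributions = (2.3, 2.4, 3.3); S = 8.
u_3 = α_3·S − ½·(s_3)² = 3.3·8 − ½·3.3² = 20.955.

20.955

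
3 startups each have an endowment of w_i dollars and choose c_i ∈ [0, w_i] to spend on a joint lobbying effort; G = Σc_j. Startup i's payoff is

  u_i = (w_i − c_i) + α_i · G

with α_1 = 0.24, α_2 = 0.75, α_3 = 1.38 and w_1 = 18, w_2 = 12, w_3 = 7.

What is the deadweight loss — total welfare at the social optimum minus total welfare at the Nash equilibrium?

∂u_i/∂c_i = α_i − 1, so startup i contributes w_i if α_i > 1, else 0.
α_i > 1 for i ∈ {3}; NE contributions (0, 0, 7), G = 7.
W^NE = Σw_i − G^NE + (Σα_i)·G^NE = 37 + 1.37·7 = 46.59.
Planner: ∂(Σu_j)/∂c_i = Σα_j − 1 = 1.37 > 0, so everyone contributes w_i; G^SO = 37, W^SO = 37 + 1.37·37 = 87.69.
Deadweight loss = 41.1.

41.1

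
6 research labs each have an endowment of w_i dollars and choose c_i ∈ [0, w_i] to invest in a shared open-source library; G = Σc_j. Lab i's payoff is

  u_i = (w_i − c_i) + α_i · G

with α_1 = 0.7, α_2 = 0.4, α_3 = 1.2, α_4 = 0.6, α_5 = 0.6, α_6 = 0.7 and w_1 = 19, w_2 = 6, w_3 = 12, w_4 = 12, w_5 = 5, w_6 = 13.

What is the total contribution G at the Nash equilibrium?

12

∂u_i/∂c_i = α_i − 1, so lab i contributes w_i if α_i > 1, else 0.
α_i > 1 for i ∈ {3}; NE contributions (0, 0, 12, 0, 0, 0), G = 12.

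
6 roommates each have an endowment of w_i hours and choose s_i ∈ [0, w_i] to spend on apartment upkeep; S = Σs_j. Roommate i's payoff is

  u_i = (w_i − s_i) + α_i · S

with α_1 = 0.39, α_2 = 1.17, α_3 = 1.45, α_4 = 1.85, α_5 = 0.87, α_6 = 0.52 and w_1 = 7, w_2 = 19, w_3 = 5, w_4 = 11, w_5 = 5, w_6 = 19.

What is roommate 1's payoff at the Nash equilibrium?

20.65

∂u_i/∂s_i = α_i − 1, so roommate i contributes w_i if α_i > 1, else 0.
α_i > 1 for i ∈ {2, 3, 4}; NE contributions (0, 19, 5, 11, 0, 0), S = 35.
u_1 = (7 − 0) + 0.39·35 = 20.65.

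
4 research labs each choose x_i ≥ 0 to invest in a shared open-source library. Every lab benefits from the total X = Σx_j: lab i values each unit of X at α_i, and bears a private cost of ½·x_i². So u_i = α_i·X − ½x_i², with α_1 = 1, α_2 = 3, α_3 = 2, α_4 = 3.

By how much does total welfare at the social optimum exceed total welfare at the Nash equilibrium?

92.5

Lab i's FOC: ∂u_i/∂x_i = α_i − x_i = 0, so x_i* = α_i.
NE contributions = (1, 3, 2, 3); X = 9.
W^NE = (Σα)·X − ½Σα_i² = 9² − ½·23 = 69.5.
Planner sets x_i = Σα_j = 9 for every i, so X^SO = 4·9 = 36.
W^SO = (Σα)·X^SO − ½·4·(Σα)² = (4/2)·9² = 162.
Deadweight loss = W^SO − W^NE = 92.5.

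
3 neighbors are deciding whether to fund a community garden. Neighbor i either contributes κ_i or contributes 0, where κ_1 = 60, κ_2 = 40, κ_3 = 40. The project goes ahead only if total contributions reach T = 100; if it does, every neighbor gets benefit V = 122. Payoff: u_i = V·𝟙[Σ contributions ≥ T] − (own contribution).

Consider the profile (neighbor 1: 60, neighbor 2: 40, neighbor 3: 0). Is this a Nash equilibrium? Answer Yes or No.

Yes

Total = 100 ≥ 100: provided.
Neighbor 1 (pledges 60, payoff 62): dropping to 0 → total 40, payoff 0. No gain.
Neighbor 2 (pledges 40, payoff 82): dropping to 0 → total 60, payoff 0. No gain.
Neighbor 3 (pledges 0, payoff 122): pledging 40 → total 140, payoff 82. No gain.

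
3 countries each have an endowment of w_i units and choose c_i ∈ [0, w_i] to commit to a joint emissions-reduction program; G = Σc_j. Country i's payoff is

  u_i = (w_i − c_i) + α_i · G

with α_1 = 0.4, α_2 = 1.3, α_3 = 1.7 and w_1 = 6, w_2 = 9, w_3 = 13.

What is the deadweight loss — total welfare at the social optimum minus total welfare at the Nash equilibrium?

14.4

∂u_i/∂c_i = α_i − 1, so country i contributes w_i if α_i > 1, else 0.
α_i > 1 for i ∈ {2, 3}; NE contributions (0, 9, 13), G = 22.
W^NE = Σw_i − G^NE + (Σα_i)·G^NE = 28 + 2.4·22 = 80.8.
Planner: ∂(Σu_j)/∂c_i = Σα_j − 1 = 2.4 > 0, so everyone contributes w_i; G^SO = 28, W^SO = 28 + 2.4·28 = 95.2.
Deadweight loss = 14.4.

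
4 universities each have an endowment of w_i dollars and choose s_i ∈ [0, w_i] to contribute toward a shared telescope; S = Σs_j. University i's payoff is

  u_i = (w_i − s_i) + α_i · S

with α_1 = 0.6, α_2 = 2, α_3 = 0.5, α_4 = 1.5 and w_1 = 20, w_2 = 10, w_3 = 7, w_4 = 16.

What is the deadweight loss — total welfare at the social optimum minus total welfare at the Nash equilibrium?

∂u_i/∂s_i = α_i − 1, so university i contributes w_i if α_i > 1, else 0.
α_i > 1 for i ∈ {2, 4}; NE contributions (0, 10, 0, 16), S = 26.
W^NE = Σw_i − S^NE + (Σα_i)·S^NE = 53 + 3.6·26 = 146.6.
Planner: ∂(Σu_j)/∂s_i = Σα_j − 1 = 3.6 > 0, so everyone contributes w_i; S^SO = 53, W^SO = 53 + 3.6·53 = 243.8.
Deadweight loss = 97.2.

97.2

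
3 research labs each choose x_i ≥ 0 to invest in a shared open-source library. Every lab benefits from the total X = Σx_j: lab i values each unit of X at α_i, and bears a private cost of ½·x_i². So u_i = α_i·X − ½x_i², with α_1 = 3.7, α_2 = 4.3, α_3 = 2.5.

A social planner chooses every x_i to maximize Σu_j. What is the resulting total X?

Planner FOC: ∂(Σu_j)/∂x_i = (Σα_j) − x_i = 0, so x_i^SO = Σα_j = 10.5 for every i; X^SO = 31.5.

31.5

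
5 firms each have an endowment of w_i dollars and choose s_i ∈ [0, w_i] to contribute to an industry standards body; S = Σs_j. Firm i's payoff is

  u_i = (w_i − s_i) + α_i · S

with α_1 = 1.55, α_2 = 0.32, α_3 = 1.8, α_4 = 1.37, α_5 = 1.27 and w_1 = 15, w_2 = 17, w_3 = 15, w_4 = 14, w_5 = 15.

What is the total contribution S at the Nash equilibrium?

∂u_i/∂s_i = α_i − 1, so firm i contributes w_i if α_i > 1, else 0.
α_i > 1 for i ∈ {1, 3, 4, 5}; NE contributions (15, 0, 15, 14, 15), S = 59.

59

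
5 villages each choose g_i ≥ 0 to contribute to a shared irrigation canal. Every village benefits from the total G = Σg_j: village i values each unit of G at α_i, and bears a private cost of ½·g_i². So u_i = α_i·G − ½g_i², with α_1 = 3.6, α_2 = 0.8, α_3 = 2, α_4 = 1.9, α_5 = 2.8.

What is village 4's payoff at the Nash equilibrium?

Village i's FOC: ∂u_i/∂g_i = α_i − g_i = 0, so g_i* = α_i.
NE contributions = (3.6, 0.8, 2, 1.9, 2.8); G = 11.1.
u_4 = α_4·G − ½·(g_4)² = 1.9·11.1 − ½·1.9² = 19.285.

19.285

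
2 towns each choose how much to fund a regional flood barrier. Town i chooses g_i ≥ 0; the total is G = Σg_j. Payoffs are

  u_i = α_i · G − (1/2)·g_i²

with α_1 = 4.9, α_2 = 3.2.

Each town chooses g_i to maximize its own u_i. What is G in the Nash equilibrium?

8.1

Town i's FOC: ∂u_i/∂g_i = α_i − g_i = 0, so g_i* = α_i.
NE contributions = (4.9, 3.2); G = 8.1.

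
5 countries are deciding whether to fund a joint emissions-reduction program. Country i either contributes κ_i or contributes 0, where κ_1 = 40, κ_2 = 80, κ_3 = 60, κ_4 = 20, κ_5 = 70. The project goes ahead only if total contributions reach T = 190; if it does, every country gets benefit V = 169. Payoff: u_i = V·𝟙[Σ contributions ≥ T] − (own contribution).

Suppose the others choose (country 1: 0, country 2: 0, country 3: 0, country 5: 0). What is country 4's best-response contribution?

Others' total = 0. Even contributing 20 gives 20 < 190: no benefit either way.
Best response: 0.

0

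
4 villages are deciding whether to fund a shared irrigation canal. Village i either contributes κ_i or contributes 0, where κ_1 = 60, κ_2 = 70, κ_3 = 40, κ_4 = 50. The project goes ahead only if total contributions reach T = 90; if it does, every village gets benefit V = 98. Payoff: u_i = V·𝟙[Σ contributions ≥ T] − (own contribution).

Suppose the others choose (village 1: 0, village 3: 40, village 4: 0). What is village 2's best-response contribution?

70

Others' total = 40. Contributing 70 brings total to 110 ≥ 90: gain V − κ_2 = 28.
Best response: 70.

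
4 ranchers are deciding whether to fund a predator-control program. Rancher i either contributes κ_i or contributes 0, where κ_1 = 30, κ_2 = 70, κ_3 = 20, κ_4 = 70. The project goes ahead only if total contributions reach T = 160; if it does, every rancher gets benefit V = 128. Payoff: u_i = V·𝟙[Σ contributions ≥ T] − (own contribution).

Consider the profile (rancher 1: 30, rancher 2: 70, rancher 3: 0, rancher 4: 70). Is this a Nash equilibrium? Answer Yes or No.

Yes

Total = 170 ≥ 160: provided.
Rancher 1 (pledges 30, payoff 98): dropping to 0 → total 140, payoff 0. No gain.
Rancher 2 (pledges 70, payoff 58): dropping to 0 → total 100, payoff 0. No gain.
Rancher 3 (pledges 0, payoff 128): pledging 20 → total 190, payoff 108. No gain.
Rancher 4 (pledges 70, payoff 58): dropping to 0 → total 100, payoff 0. No gain.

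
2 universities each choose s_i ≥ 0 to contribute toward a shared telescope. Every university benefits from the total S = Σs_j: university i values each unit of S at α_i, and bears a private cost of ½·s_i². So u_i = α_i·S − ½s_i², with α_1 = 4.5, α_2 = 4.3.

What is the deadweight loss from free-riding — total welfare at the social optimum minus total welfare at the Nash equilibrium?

University i's FOC: ∂u_i/∂s_i = α_i − s_i = 0, so s_i* = α_i.
NE contributions = (4.5, 4.3); S = 8.8.
W^NE = (Σα)·S − ½Σα_i² = 8.8² − ½·38.74 = 58.07.
Planner sets s_i = Σα_j = 8.8 for every i, so S^SO = 2·8.8 = 17.6.
W^SO = (Σα)·S^SO − ½·2·(Σα)² = (2/2)·8.8² = 77.44.
Deadweight loss = W^SO − W^NE = 19.37.

19.37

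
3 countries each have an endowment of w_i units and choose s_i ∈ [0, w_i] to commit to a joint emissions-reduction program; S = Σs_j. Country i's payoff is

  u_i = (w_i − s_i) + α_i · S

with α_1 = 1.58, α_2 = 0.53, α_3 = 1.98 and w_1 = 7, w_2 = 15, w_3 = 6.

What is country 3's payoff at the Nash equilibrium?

25.74

∂u_i/∂s_i = α_i − 1, so country i contributes w_i if α_i > 1, else 0.
α_i > 1 for i ∈ {1, 3}; NE contributions (7, 0, 6), S = 13.
u_3 = (6 − 6) + 1.98·13 = 25.74.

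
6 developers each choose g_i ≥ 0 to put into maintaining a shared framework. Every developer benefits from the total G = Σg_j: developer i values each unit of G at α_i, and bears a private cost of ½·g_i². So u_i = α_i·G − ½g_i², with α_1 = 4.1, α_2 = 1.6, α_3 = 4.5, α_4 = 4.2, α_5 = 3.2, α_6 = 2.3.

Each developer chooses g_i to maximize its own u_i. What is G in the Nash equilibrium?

Developer i's FOC: ∂u_i/∂g_i = α_i − g_i = 0, so g_i* = α_i.
NE contributions = (4.1, 1.6, 4.5, 4.2, 3.2, 2.3); G = 19.9.

19.9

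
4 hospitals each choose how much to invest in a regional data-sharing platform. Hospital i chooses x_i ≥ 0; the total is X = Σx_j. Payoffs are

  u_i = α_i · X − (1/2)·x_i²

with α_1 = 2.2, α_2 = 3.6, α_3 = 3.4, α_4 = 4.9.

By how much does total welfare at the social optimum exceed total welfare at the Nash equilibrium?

Hospital i's FOC: ∂u_i/∂x_i = α_i − x_i = 0, so x_i* = α_i.
NE contributions = (2.2, 3.6, 3.4, 4.9); X = 14.1.
W^NE = (Σα)·X − ½Σα_i² = 14.1² − ½·53.37 = 172.125.
Planner sets x_i = Σα_j = 14.1 for every i, so X^SO = 4·14.1 = 56.4.
W^SO = (Σα)·X^SO − ½·4·(Σα)² = (4/2)·14.1² = 397.62.
Deadweight loss = W^SO − W^NE = 225.495.

225.495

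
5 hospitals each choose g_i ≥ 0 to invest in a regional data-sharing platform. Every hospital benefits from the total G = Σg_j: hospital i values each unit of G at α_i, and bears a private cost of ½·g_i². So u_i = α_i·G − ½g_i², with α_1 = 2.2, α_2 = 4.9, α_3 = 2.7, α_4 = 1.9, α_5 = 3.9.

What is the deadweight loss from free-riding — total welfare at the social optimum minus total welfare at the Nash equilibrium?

392.52

Hospital i's FOC: ∂u_i/∂g_i = α_i − g_i = 0, so g_i* = α_i.
NE contributions = (2.2, 4.9, 2.7, 1.9, 3.9); G = 15.6.
W^NE = (Σα)·G − ½Σα_i² = 15.6² − ½·54.96 = 215.88.
Planner sets g_i = Σα_j = 15.6 for every i, so G^SO = 5·15.6 = 78.
W^SO = (Σα)·G^SO − ½·5·(Σα)² = (5/2)·15.6² = 608.4.
Deadweight loss = W^SO − W^NE = 392.52.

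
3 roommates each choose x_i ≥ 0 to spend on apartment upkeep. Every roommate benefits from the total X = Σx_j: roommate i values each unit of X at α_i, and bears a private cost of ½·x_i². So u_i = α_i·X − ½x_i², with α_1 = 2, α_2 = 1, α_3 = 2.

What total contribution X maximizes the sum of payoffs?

15

Planner FOC: ∂(Σu_j)/∂x_i = (Σα_j) − x_i = 0, so x_i^SO = Σα_j = 5 for every i; X^SO = 15.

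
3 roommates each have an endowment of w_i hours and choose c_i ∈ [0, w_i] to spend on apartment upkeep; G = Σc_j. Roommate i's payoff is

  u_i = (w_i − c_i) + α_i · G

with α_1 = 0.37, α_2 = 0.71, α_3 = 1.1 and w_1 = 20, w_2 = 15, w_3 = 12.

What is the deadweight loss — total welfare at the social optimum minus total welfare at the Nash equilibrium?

41.3

∂u_i/∂c_i = α_i − 1, so roommate i contributes w_i if α_i > 1, else 0.
α_i > 1 for i ∈ {3}; NE contributions (0, 0, 12), G = 12.
W^NE = Σw_i − G^NE + (Σα_i)·G^NE = 47 + 1.18·12 = 61.16.
Planner: ∂(Σu_j)/∂c_i = Σα_j − 1 = 1.18 > 0, so everyone contributes w_i; G^SO = 47, W^SO = 47 + 1.18·47 = 102.46.
Deadweight loss = 41.3.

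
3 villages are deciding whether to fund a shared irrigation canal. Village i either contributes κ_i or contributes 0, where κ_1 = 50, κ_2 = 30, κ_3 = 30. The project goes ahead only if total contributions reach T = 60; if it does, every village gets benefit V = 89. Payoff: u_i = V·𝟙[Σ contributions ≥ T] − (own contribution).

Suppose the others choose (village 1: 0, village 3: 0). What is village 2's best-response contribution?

Others' total = 0. Even contributing 30 gives 30 < 60: no benefit either way.
Best response: 0.

0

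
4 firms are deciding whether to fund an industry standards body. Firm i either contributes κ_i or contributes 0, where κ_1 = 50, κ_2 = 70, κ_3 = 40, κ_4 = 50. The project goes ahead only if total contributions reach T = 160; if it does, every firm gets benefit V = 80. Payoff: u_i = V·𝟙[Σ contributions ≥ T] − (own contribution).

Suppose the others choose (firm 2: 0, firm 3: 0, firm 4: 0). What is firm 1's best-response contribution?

0

Others' total = 0. Even contributing 50 gives 50 < 160: no benefit either way.
Best response: 0.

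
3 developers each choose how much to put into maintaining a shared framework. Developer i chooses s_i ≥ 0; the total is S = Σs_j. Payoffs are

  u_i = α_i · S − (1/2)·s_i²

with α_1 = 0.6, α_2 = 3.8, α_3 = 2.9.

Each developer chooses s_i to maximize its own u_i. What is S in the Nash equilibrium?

Developer i's FOC: ∂u_i/∂s_i = α_i − s_i = 0, so s_i* = α_i.
NE contributions = (0.6, 3.8, 2.9); S = 7.3.

7.3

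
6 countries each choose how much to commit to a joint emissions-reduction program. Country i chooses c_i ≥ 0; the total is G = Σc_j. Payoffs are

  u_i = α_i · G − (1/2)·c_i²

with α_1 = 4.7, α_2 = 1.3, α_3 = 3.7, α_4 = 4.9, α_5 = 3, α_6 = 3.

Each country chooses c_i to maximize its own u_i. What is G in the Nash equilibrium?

20.6

Country i's FOC: ∂u_i/∂c_i = α_i − c_i = 0, so c_i* = α_i.
NE contributions = (4.7, 1.3, 3.7, 4.9, 3, 3); G = 20.6.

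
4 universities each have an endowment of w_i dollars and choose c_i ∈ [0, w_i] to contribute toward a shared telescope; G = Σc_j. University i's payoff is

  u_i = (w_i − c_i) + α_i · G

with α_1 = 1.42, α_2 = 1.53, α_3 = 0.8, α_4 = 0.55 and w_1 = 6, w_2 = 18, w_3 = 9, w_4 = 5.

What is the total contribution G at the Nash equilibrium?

24

∂u_i/∂c_i = α_i − 1, so university i contributes w_i if α_i > 1, else 0.
α_i > 1 for i ∈ {1, 2}; NE contributions (6, 18, 0, 0), G = 24.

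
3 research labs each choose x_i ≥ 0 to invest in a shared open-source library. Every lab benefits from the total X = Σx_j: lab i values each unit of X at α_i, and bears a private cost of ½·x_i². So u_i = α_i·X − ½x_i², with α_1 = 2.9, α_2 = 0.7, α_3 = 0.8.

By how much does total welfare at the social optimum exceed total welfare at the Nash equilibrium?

Lab i's FOC: ∂u_i/∂x_i = α_i − x_i = 0, so x_i* = α_i.
NE contributions = (2.9, 0.7, 0.8); X = 4.4.
W^NE = (Σα)·X − ½Σα_i² = 4.4² − ½·9.54 = 14.59.
Planner sets x_i = Σα_j = 4.4 for every i, so X^SO = 3·4.4 = 13.2.
W^SO = (Σα)·X^SO − ½·3·(Σα)² = (3/2)·4.4² = 29.04.
Deadweight loss = W^SO − W^NE = 14.45.

14.45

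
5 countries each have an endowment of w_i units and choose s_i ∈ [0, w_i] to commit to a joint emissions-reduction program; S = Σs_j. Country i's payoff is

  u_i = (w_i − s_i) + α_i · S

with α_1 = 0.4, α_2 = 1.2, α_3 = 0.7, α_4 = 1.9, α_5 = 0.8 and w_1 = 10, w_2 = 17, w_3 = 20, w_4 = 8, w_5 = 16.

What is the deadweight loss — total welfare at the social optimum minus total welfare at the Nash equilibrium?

184

∂u_i/∂s_i = α_i − 1, so country i contributes w_i if α_i > 1, else 0.
α_i > 1 for i ∈ {2, 4}; NE contributions (0, 17, 0, 8, 0), S = 25.
W^NE = Σw_i − S^NE + (Σα_i)·S^NE = 71 + 4·25 = 171.
Planner: ∂(Σu_j)/∂s_i = Σα_j − 1 = 4 > 0, so everyone contributes w_i; S^SO = 71, W^SO = 71 + 4·71 = 355.
Deadweight loss = 184.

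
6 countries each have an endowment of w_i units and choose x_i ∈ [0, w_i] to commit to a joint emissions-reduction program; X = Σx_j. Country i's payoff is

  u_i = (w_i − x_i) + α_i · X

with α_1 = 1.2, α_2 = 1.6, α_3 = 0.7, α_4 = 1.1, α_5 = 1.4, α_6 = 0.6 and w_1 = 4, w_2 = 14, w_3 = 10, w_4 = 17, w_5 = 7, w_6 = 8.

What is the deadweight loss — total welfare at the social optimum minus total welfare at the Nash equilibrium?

100.8

∂u_i/∂x_i = α_i − 1, so country i contributes w_i if α_i > 1, else 0.
α_i > 1 for i ∈ {1, 2, 4, 5}; NE contributions (4, 14, 0, 17, 7, 0), X = 42.
W^NE = Σw_i − X^NE + (Σα_i)·X^NE = 60 + 5.6·42 = 295.2.
Planner: ∂(Σu_j)/∂x_i = Σα_j − 1 = 5.6 > 0, so everyone contributes w_i; X^SO = 60, W^SO = 60 + 5.6·60 = 396.
Deadweight loss = 100.8.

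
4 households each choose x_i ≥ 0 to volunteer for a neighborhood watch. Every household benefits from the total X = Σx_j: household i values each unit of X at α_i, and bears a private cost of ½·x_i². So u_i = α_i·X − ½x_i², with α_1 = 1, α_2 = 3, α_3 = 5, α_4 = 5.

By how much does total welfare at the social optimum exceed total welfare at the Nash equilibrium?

Household i's FOC: ∂u_i/∂x_i = α_i − x_i = 0, so x_i* = α_i.
NE contributions = (1, 3, 5, 5); X = 14.
W^NE = (Σα)·X − ½Σα_i² = 14² − ½·60 = 166.
Planner sets x_i = Σα_j = 14 for every i, so X^SO = 4·14 = 56.
W^SO = (Σα)·X^SO − ½·4·(Σα)² = (4/2)·14² = 392.
Deadweight loss = W^SO − W^NE = 226.

226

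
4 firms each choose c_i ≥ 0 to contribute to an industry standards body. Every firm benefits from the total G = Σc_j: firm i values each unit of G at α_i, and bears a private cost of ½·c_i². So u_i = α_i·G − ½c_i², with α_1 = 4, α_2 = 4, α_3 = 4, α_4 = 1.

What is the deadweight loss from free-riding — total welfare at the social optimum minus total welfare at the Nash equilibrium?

193.5

Firm i's FOC: ∂u_i/∂c_i = α_i − c_i = 0, so c_i* = α_i.
NE contributions = (4, 4, 4, 1); G = 13.
W^NE = (Σα)·G − ½Σα_i² = 13² − ½·49 = 144.5.
Planner sets c_i = Σα_j = 13 for every i, so G^SO = 4·13 = 52.
W^SO = (Σα)·G^SO − ½·4·(Σα)² = (4/2)·13² = 338.
Deadweight loss = W^SO − W^NE = 193.5.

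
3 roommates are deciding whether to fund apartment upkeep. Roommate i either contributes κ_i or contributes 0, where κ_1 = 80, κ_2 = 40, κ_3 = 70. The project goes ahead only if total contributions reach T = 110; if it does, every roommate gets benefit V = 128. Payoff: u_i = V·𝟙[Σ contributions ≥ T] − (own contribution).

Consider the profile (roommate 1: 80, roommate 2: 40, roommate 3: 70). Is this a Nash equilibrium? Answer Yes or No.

No

Total = 190 ≥ 110: provided.
Roommate 1 (pledges 80, payoff 48): dropping to 0 → total 110, payoff 128. Profitable deviation.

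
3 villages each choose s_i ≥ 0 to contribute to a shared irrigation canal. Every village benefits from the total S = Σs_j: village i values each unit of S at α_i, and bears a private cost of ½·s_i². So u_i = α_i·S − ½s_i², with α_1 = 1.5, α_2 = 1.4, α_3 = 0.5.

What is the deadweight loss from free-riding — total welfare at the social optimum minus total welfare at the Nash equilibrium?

8.01

Village i's FOC: ∂u_i/∂s_i = α_i − s_i = 0, so s_i* = α_i.
NE contributions = (1.5, 1.4, 0.5); S = 3.4.
W^NE = (Σα)·S − ½Σα_i² = 3.4² − ½·4.46 = 9.33.
Planner sets s_i = Σα_j = 3.4 for every i, so S^SO = 3·3.4 = 10.2.
W^SO = (Σα)·S^SO − ½·3·(Σα)² = (3/2)·3.4² = 17.34.
Deadweight loss = W^SO − W^NE = 8.01.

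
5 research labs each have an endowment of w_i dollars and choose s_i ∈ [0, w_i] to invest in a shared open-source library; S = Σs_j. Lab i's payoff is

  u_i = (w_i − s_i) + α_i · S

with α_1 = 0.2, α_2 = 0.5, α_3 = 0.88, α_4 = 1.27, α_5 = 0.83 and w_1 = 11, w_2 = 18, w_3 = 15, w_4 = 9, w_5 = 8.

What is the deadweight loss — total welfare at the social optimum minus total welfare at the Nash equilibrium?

∂u_i/∂s_i = α_i − 1, so lab i contributes w_i if α_i > 1, else 0.
α_i > 1 for i ∈ {4}; NE contributions (0, 0, 0, 9, 0), S = 9.
W^NE = Σw_i − S^NE + (Σα_i)·S^NE = 61 + 2.68·9 = 85.12.
Planner: ∂(Σu_j)/∂s_i = Σα_j − 1 = 2.68 > 0, so everyone contributes w_i; S^SO = 61, W^SO = 61 + 2.68·61 = 224.48.
Deadweight loss = 139.36.

139.36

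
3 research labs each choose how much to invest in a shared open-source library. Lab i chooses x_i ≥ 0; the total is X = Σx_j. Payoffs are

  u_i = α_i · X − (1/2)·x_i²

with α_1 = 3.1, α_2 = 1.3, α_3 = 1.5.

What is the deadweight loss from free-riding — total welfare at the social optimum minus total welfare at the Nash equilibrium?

24.18

Lab i's FOC: ∂u_i/∂x_i = α_i − x_i = 0, so x_i* = α_i.
NE contributions = (3.1, 1.3, 1.5); X = 5.9.
W^NE = (Σα)·X − ½Σα_i² = 5.9² − ½·13.55 = 28.035.
Planner sets x_i = Σα_j = 5.9 for every i, so X^SO = 3·5.9 = 17.7.
W^SO = (Σα)·X^SO − ½·3·(Σα)² = (3/2)·5.9² = 52.215.
Deadweight loss = W^SO − W^NE = 24.18.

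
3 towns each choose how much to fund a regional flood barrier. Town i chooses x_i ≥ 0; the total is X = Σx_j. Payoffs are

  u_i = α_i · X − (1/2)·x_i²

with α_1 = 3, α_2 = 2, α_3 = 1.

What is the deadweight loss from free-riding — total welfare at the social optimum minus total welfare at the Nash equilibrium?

25

Town i's FOC: ∂u_i/∂x_i = α_i − x_i = 0, so x_i* = α_i.
NE contributions = (3, 2, 1); X = 6.
W^NE = (Σα)·X − ½Σα_i² = 6² − ½·14 = 29.
Planner sets x_i = Σα_j = 6 for every i, so X^SO = 3·6 = 18.
W^SO = (Σα)·X^SO − ½·3·(Σα)² = (3/2)·6² = 54.
Deadweight loss = W^SO − W^NE = 25.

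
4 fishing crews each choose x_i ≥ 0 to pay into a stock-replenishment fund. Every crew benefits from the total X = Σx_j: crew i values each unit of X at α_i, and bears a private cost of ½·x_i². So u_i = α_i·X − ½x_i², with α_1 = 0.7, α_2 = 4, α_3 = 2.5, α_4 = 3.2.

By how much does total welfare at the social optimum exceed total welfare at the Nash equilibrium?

124.65

Crew i's FOC: ∂u_i/∂x_i = α_i − x_i = 0, so x_i* = α_i.
NE contributions = (0.7, 4, 2.5, 3.2); X = 10.4.
W^NE = (Σα)·X − ½Σα_i² = 10.4² − ½·32.98 = 91.67.
Planner sets x_i = Σα_j = 10.4 for every i, so X^SO = 4·10.4 = 41.6.
W^SO = (Σα)·X^SO − ½·4·(Σα)² = (4/2)·10.4² = 216.32.
Deadweight loss = W^SO − W^NE = 124.65.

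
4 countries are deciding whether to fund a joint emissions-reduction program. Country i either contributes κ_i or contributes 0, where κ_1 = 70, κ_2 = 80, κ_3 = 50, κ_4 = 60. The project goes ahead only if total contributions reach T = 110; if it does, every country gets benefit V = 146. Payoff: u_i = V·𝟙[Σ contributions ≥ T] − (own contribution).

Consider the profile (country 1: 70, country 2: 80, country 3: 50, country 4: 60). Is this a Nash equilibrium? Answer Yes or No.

Total = 260 ≥ 110: provided.
Country 1 (pledges 70, payoff 76): dropping to 0 → total 190, payoff 146. Profitable deviation.

No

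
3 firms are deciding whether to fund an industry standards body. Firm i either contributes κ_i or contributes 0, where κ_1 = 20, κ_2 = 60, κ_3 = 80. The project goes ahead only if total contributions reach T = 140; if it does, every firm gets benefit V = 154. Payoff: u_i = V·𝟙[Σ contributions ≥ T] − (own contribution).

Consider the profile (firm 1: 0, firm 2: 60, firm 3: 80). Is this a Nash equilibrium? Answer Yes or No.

Yes

Total = 140 ≥ 140: provided.
Firm 1 (pledges 0, payoff 154): pledging 20 → total 160, payoff 134. No gain.
Firm 2 (pledges 60, payoff 94): dropping to 0 → total 80, payoff 0. No gain.
Firm 3 (pledges 80, payoff 74): dropping to 0 → total 60, payoff 0. No gain.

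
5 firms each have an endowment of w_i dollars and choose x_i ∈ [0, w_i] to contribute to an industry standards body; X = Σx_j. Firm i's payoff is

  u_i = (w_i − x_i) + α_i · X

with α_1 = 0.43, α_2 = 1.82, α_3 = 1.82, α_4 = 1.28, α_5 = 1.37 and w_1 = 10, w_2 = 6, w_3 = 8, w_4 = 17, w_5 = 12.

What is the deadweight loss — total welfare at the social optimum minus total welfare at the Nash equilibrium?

57.2

∂u_i/∂x_i = α_i − 1, so firm i contributes w_i if α_i > 1, else 0.
α_i > 1 for i ∈ {2, 3, 4, 5}; NE contributions (0, 6, 8, 17, 12), X = 43.
W^NE = Σw_i − X^NE + (Σα_i)·X^NE = 53 + 5.72·43 = 298.96.
Planner: ∂(Σu_j)/∂x_i = Σα_j − 1 = 5.72 > 0, so everyone contributes w_i; X^SO = 53, W^SO = 53 + 5.72·53 = 356.16.
Deadweight loss = 57.2.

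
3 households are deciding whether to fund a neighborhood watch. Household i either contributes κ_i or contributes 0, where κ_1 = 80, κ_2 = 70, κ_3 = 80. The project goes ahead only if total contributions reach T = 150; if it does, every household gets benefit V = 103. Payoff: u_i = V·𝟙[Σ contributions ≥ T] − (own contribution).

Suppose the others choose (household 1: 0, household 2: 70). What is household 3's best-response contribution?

80

Others' total = 70. Contributing 80 brings total to 150 ≥ 150: gain V − κ_3 = 23.
Best response: 80.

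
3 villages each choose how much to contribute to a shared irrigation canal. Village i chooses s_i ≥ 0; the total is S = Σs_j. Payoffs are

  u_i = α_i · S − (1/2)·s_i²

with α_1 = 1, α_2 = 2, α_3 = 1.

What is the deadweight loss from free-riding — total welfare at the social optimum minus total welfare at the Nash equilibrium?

Village i's FOC: ∂u_i/∂s_i = α_i − s_i = 0, so s_i* = α_i.
NE contributions = (1, 2, 1); S = 4.
W^NE = (Σα)·S − ½Σα_i² = 4² − ½·6 = 13.
Planner sets s_i = Σα_j = 4 for every i, so S^SO = 3·4 = 12.
W^SO = (Σα)·S^SO − ½·3·(Σα)² = (3/2)·4² = 24.
Deadweight loss = W^SO − W^NE = 11.

11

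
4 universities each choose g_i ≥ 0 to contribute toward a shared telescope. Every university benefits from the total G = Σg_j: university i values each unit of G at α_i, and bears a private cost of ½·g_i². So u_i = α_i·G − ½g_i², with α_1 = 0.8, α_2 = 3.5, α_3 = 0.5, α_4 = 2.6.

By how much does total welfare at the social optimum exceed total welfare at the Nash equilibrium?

64.71

University i's FOC: ∂u_i/∂g_i = α_i − g_i = 0, so g_i* = α_i.
NE contributions = (0.8, 3.5, 0.5, 2.6); G = 7.4.
W^NE = (Σα)·G − ½Σα_i² = 7.4² − ½·19.9 = 44.81.
Planner sets g_i = Σα_j = 7.4 for every i, so G^SO = 4·7.4 = 29.6.
W^SO = (Σα)·G^SO − ½·4·(Σα)² = (4/2)·7.4² = 109.52.
Deadweight loss = W^SO − W^NE = 64.71.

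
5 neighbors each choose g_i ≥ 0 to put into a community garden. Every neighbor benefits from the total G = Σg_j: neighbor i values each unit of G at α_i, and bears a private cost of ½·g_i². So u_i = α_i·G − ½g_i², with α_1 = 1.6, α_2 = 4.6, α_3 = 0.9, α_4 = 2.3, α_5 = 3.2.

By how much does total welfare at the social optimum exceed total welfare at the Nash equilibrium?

Neighbor i's FOC: ∂u_i/∂g_i = α_i − g_i = 0, so g_i* = α_i.
NE contributions = (1.6, 4.6, 0.9, 2.3, 3.2); G = 12.6.
W^NE = (Σα)·G − ½Σα_i² = 12.6² − ½·40.06 = 138.73.
Planner sets g_i = Σα_j = 12.6 for every i, so G^SO = 5·12.6 = 63.
W^SO = (Σα)·G^SO − ½·5·(Σα)² = (5/2)·12.6² = 396.9.
Deadweight loss = W^SO − W^NE = 258.17.

258.17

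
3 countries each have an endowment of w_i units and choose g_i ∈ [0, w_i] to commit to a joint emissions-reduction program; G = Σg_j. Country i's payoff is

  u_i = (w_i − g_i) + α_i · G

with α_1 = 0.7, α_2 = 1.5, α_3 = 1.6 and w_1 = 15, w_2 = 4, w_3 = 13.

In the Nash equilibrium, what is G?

17

∂u_i/∂g_i = α_i − 1, so country i contributes w_i if α_i > 1, else 0.
α_i > 1 for i ∈ {2, 3}; NE contributions (0, 4, 13), G = 17.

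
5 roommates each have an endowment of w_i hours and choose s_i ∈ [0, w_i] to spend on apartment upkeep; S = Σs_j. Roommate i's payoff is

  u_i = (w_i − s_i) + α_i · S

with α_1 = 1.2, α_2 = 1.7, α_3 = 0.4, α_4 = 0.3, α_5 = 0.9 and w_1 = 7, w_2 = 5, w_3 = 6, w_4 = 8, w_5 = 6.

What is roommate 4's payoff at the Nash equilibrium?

∂u_i/∂s_i = α_i − 1, so roommate i contributes w_i if α_i > 1, else 0.
α_i > 1 for i ∈ {1, 2}; NE contributions (7, 5, 0, 0, 0), S = 12.
u_4 = (8 − 0) + 0.3·12 = 11.6.

11.6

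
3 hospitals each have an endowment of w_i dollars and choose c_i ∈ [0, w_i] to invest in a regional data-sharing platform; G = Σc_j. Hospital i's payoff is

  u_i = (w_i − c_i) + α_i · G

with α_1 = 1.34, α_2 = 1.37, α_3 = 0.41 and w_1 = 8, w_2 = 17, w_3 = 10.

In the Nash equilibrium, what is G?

∂u_i/∂c_i = α_i − 1, so hospital i contributes w_i if α_i > 1, else 0.
α_i > 1 for i ∈ {1, 2}; NE contributions (8, 17, 0), G = 25.

25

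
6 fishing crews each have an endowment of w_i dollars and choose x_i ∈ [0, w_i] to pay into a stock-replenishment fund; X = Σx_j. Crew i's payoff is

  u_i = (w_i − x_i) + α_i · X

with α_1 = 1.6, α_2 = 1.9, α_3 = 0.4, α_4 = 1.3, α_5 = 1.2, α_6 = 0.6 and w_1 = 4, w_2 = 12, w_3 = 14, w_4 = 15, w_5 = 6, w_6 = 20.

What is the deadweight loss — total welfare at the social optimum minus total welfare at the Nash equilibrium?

∂u_i/∂x_i = α_i − 1, so crew i contributes w_i if α_i > 1, else 0.
α_i > 1 for i ∈ {1, 2, 4, 5}; NE contributions (4, 12, 0, 15, 6, 0), X = 37.
W^NE = Σw_i − X^NE + (Σα_i)·X^NE = 71 + 6·37 = 293.
Planner: ∂(Σu_j)/∂x_i = Σα_j − 1 = 6 > 0, so everyone contributes w_i; X^SO = 71, W^SO = 71 + 6·71 = 497.
Deadweight loss = 204.

204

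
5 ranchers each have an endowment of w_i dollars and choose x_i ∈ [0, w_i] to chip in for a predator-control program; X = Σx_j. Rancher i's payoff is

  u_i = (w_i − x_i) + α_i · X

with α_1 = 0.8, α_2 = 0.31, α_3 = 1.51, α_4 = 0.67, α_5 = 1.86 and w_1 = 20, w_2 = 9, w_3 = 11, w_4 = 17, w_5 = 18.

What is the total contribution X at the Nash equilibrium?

∂u_i/∂x_i = α_i − 1, so rancher i contributes w_i if α_i > 1, else 0.
α_i > 1 for i ∈ {3, 5}; NE contributions (0, 0, 11, 0, 18), X = 29.

29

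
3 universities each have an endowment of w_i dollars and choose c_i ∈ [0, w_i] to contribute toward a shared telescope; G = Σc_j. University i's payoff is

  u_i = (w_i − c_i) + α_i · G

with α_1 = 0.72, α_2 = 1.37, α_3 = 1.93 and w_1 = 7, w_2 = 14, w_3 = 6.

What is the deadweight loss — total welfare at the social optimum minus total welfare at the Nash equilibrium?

21.14

∂u_i/∂c_i = α_i − 1, so university i contributes w_i if α_i > 1, else 0.
α_i > 1 for i ∈ {2, 3}; NE contributions (0, 14, 6), G = 20.
W^NE = Σw_i − G^NE + (Σα_i)·G^NE = 27 + 3.02·20 = 87.4.
Planner: ∂(Σu_j)/∂c_i = Σα_j − 1 = 3.02 > 0, so everyone contributes w_i; G^SO = 27, W^SO = 27 + 3.02·27 = 108.54.
Deadweight loss = 21.14.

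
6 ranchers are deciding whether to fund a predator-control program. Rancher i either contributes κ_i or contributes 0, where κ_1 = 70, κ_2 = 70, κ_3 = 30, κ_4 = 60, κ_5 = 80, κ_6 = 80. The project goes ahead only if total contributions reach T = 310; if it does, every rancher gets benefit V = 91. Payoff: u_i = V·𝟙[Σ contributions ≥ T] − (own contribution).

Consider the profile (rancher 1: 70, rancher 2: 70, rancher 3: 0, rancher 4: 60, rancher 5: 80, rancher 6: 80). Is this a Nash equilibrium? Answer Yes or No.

Yes

Total = 360 ≥ 310: provided.
Rancher 1 (pledges 70, payoff 21): dropping to 0 → total 290, payoff 0. No gain.
Rancher 2 (pledges 70, payoff 21): dropping to 0 → total 290, payoff 0. No gain.
Rancher 3 (pledges 0, payoff 91): pledging 30 → total 390, payoff 61. No gain.
Rancher 4 (pledges 60, payoff 31): dropping to 0 → total 300, payoff 0. No gain.
Rancher 5 (pledges 80, payoff 11): dropping to 0 → total 280, payoff 0. No gain.
Rancher 6 (pledges 80, payoff 11): dropping to 0 → total 280, payoff 0. No gain.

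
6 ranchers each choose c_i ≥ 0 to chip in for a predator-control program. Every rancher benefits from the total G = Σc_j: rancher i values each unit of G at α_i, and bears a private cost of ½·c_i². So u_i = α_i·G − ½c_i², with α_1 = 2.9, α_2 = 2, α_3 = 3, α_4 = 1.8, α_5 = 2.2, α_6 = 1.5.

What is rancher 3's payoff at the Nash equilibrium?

Rancher i's FOC: ∂u_i/∂c_i = α_i − c_i = 0, so c_i* = α_i.
NE contributions = (2.9, 2, 3, 1.8, 2.2, 1.5); G = 13.4.
u_3 = α_3·G − ½·(c_3)² = 3·13.4 − ½·3² = 35.7.

35.7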